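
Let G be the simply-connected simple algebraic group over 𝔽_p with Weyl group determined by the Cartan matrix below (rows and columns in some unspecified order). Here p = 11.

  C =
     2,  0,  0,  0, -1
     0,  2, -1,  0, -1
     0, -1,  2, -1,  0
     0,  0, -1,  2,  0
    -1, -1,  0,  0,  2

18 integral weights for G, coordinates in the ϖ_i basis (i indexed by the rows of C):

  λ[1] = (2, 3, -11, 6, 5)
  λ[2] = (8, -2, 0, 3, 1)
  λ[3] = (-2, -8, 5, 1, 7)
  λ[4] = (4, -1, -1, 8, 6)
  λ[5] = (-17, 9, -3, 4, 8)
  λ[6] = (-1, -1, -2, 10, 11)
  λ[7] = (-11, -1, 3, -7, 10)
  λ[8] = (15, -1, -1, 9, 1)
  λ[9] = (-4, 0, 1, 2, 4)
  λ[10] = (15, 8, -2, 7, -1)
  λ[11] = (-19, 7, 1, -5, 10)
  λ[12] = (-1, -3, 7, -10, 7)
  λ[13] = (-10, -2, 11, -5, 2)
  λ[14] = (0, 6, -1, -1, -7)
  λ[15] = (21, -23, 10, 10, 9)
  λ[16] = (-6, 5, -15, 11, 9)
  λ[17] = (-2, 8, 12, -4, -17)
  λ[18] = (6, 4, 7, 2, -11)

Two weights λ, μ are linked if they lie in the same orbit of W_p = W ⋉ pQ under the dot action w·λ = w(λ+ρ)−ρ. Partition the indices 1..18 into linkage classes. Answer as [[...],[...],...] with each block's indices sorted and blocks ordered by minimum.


Type A_5, rank 5, |W|=720; reorder rows/cols to standard.

W_11-reps of the 18 weights in Ā_11 (same 5-coord order as C):

  λ_1 → (1, 6, 1, 1, 0);  λ_2 → (5, 1, 0, 0, 1);  λ_3 → (1, 6, 1, 1, 0);  λ_4 → (5, 1, 0, 0, 1);  λ_5 → (2, 5, 1, 2, 0);  λ_6 → (10, 0, 0, 1, 0);  λ_7 → (5, 1, 0, 0, 1);  λ_8 → (5, 1, 0, 0, 1);  λ_9 → (3, 1, 2, 3, 2);  λ_10 → (2, 5, 1, 2, 0);  λ_11 → (1, 6, 1, 1, 0);  λ_12 → (3, 1, 2, 3, 2);  λ_13 → (1, 6, 1, 1, 0);  λ_14 → (5, 1, 0, 0, 1);  λ_15 → (10, 0, 0, 1, 0);  λ_16 → (2, 5, 1, 2, 0);  λ_17 → (2, 5, 1, 2, 0);  λ_18 → (2, 5, 1, 2, 0)

The 18 indices split into 5 linkage classes (same alcove rep ⇔ same W_11-dot-orbit):

[[1, 3, 11, 13], [2, 4, 7, 8, 14], [5, 10, 16, 17, 18], [6, 15], [9, 12]]


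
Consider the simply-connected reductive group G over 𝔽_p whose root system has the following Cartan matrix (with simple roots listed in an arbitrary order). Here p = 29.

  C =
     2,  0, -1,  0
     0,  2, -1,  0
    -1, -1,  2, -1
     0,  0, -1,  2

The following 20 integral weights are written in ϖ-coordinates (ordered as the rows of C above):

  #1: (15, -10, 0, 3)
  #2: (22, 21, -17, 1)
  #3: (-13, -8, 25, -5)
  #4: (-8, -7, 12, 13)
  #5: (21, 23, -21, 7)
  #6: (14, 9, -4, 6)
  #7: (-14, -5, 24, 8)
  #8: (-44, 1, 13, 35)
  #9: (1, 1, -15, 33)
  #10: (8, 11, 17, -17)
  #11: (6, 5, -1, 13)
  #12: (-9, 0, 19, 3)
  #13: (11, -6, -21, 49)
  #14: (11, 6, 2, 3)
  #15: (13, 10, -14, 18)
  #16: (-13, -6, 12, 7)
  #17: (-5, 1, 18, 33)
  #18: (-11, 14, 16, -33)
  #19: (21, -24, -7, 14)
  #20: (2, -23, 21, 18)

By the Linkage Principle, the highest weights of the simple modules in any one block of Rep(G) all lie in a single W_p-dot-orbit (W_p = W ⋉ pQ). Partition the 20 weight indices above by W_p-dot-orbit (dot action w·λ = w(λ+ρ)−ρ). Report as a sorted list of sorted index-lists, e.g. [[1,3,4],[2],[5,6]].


Dynkin diagram of C (from the 6 off-diagonal −1 entries): D_4.

Folding the 20 weights λ_j+ρ into Ā_29 (reps in the given 4-coord order):

  λ_1 → (8, 1, 4, 4);  λ_2 → (7, 6, 0, 14);  λ_3 → (12, 7, 3, 4);  λ_4 → (7, 6, 0, 14);  λ_5 → (2, 4, 3, 12);  λ_6 → (12, 7, 3, 4);  λ_7 → (8, 1, 4, 4);  λ_8 → (7, 6, 0, 14);  λ_9 → (2, 2, 5, 10);  λ_10 → (1, 2, 9, 6);  λ_11 → (7, 6, 0, 14);  λ_12 → (8, 1, 4, 4);  λ_13 → (8, 1, 4, 4);  λ_14 → (12, 7, 3, 4);  λ_15 → (1, 2, 9, 6);  λ_16 → (8, 1, 4, 4);  λ_17 → (2, 4, 3, 12);  λ_18 → (12, 7, 3, 4);  λ_19 → (7, 6, 0, 14);  λ_20 → (12, 7, 3, 4)

6 distinct reps among the 20 weights ⇒ 6 W_29-linkage classes:

[[1, 7, 12, 13, 16], [2, 4, 8, 11, 19], [3, 6, 14, 18, 20], [5, 17], [9], [10, 15]]


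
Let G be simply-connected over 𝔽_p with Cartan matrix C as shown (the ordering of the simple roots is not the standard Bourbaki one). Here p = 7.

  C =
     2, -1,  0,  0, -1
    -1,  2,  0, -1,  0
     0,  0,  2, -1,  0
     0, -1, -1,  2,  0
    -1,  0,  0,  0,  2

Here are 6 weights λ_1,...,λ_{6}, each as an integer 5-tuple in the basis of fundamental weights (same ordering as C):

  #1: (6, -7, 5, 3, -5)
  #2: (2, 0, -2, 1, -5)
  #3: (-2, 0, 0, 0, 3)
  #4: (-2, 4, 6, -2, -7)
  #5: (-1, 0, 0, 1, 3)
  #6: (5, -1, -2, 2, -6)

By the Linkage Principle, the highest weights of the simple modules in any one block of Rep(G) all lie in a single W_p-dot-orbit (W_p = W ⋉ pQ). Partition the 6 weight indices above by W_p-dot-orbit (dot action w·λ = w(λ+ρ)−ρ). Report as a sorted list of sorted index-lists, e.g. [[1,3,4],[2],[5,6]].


Dynkin diagram of C (from the 8 off-diagonal −1 entries): A_5.

W_7-reps of the 6 weights in Ā_7 (same 5-coord order as C):

  λ_1 → (0, 1, 0, 2, 3) · λ_2 → (1, 0, 1, 1, 3) · λ_3 → (1, 0, 1, 1, 3) · λ_4 → (0, 1, 0, 2, 3) · λ_5 → (0, 1, 0, 2, 3) · λ_6 → (1, 0, 1, 1, 3)

Linkage partition of the 6 weights (2 classes, p=7):

[[1, 4, 5], [2, 3, 6]]


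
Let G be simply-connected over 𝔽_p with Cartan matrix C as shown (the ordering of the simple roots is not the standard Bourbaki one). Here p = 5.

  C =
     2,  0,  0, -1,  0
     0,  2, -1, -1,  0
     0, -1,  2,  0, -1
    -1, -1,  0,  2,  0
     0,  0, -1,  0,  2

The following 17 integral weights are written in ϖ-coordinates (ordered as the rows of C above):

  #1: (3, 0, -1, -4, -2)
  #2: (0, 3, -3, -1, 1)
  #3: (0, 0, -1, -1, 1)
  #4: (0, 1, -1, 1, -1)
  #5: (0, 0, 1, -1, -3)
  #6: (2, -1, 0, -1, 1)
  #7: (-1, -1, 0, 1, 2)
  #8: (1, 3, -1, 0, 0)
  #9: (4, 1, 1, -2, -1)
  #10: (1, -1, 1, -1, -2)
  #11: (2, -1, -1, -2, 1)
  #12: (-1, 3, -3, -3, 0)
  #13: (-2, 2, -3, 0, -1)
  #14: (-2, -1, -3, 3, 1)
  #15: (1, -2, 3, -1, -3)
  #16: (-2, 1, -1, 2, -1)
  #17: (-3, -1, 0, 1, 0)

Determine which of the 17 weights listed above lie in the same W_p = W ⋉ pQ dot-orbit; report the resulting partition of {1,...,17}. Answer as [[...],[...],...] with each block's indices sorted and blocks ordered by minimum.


C ↔ A_5 under row/col permutation; |W(A_5)| = 720.

W_5-reps of the 17 weights in Ā_5 (same 5-coord order as C):

    λ_1 → (1, 1, 0, 0, 2)
    λ_2 → (1, 2, 2, 0, 0)
    λ_3 → (1, 1, 0, 0, 2)
    λ_4 → (1, 2, 0, 2, 0)
    λ_5 → (1, 1, 0, 0, 2)
    λ_6 → (2, 0, 1, 0, 1)
    λ_7 → (1, 0, 1, 1, 2)
    λ_8 → (1, 2, 2, 0, 0)
    λ_9 → (1, 0, 1, 1, 2)
    λ_10 → (2, 0, 1, 0, 1)
    λ_11 → (2, 0, 1, 0, 1)
    λ_12 → (2, 0, 1, 0, 1)
    λ_13 → (1, 1, 0, 0, 2)
    λ_14 → (1, 2, 0, 1, 0)
    λ_15 → (1, 0, 1, 1, 2)
    λ_16 → (1, 2, 0, 2, 0)
    λ_17 → (2, 0, 1, 0, 1)

Linkage partition of the 17 weights (6 classes, p=5):

[[1, 3, 5, 13], [2, 8], [4, 16], [6, 10, 11, 12, 17], [7, 9, 15], [14]]


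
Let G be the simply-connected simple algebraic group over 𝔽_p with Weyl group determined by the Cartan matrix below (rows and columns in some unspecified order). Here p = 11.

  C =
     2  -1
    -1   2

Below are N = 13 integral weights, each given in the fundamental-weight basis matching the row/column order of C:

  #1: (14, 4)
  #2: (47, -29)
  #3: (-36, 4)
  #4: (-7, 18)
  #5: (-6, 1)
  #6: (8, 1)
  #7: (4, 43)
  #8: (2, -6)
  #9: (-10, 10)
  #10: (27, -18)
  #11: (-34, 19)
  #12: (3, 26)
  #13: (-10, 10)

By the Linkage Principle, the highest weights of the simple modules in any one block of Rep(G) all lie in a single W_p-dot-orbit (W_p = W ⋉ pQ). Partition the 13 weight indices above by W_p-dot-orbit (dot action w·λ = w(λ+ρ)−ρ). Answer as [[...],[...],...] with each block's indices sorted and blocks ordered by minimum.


Root system A_2: the 2×2 matrix C matches after relabeling.

Alcove-folded reps (p=11, 13 weights, presented ϖ-order):

  λ_1 → (2, 4)
  λ_2 → (2, 4)
  λ_3 → (2, 3)
  λ_4 → (2, 3)
  λ_5 → (2, 3)
  λ_6 → (9, 2)
  λ_7 → (0, 6)
  λ_8 → (2, 3)
  λ_9 → (9, 2)
  λ_10 → (0, 6)
  λ_11 → (9, 2)
  λ_12 → (2, 4)
  λ_13 → (9, 2)

Linkage partition of the 13 weights (4 classes, p=11):

[[1, 2, 12], [3, 4, 5, 8], [6, 9, 11, 13], [7, 10]]


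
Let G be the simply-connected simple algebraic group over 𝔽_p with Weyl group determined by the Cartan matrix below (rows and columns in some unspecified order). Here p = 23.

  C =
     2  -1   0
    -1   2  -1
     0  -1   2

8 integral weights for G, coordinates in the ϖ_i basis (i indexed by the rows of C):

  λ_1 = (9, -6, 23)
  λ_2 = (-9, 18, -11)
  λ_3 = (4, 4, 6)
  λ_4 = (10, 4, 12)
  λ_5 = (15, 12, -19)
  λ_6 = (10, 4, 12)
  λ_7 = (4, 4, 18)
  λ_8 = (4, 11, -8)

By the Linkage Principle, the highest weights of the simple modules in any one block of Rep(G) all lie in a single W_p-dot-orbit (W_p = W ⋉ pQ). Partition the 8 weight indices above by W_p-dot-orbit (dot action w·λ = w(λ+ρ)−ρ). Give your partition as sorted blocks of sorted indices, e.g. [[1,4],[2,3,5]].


Cartan matrix: type A_3 (|W|=24); un-permuting the 3 rows.

Folding the 8 weights λ_j+ρ into Ā_23 (reps in the given 3-coord order):

    1: (1, 4, 13)
    2: (8, 1, 10)
    3: (5, 5, 7)
    4: (5, 5, 7)
    5: (5, 5, 7)
    6: (5, 5, 7)
    7: (1, 4, 13)
    8: (5, 5, 7)

The 8 indices split into 3 linkage classes (same alcove rep ⇔ same W_23-dot-orbit):

[[1, 7], [2], [3, 4, 5, 6, 8]]


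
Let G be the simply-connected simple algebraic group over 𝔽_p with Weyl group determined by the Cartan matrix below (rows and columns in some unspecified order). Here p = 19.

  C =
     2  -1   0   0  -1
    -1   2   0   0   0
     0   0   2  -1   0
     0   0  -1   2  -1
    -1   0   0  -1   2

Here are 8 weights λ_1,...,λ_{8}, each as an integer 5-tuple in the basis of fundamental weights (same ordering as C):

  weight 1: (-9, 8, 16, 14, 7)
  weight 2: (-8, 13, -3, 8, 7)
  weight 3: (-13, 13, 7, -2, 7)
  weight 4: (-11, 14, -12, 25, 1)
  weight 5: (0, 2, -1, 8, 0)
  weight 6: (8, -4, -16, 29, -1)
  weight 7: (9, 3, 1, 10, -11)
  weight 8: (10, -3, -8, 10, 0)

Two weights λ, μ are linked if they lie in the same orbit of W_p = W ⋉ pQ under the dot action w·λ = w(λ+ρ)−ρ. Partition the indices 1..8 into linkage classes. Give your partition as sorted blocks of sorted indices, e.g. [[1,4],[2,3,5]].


Root system A_5: the 5×5 matrix C matches after relabeling.

W_19-reps of the 8 weights in Ā_19 (same 5-coord order as C):

  1: (0, 4, 2, 1, 10);  2: (7, 2, 3, 4, 1);  3: (7, 2, 3, 4, 1);  4: (7, 2, 3, 4, 1);  5: (1, 3, 0, 9, 1);  6: (0, 4, 2, 1, 10);  7: (0, 4, 2, 1, 10);  8: (7, 2, 3, 4, 1)

Linkage partition of the 8 weights (3 classes, p=19):

[[1, 6, 7], [2, 3, 4, 8], [5]]


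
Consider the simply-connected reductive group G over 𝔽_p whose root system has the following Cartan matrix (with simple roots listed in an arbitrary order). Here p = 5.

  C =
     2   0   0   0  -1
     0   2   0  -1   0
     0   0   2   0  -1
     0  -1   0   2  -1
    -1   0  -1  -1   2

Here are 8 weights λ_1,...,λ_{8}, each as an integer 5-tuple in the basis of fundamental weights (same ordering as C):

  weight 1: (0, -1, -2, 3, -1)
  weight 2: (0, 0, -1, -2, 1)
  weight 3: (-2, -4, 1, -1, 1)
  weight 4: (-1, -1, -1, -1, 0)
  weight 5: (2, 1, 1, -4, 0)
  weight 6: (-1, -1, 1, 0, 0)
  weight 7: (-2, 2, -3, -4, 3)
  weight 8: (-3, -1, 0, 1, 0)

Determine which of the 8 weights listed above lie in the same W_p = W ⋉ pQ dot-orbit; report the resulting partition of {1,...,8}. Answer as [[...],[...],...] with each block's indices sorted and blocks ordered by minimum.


C ↔ D_5 under row/col permutation; |W(D_5)| = 1920.

W_5-reps of the 8 weights in Ā_5 (same 5-coord order as C):

    [1] (0, 0, 0, 0, 1)
    [2] (1, 0, 0, 1, 1)
    [3] (1, 0, 0, 1, 1)
    [4] (0, 0, 0, 0, 1)
    [5] (1, 0, 0, 1, 1)
    [6] (0, 0, 2, 0, 1)
    [7] (1, 0, 0, 1, 1)
    [8] (1, 0, 0, 1, 1)

Linkage partition of the 8 weights (3 classes, p=5):

[[1, 4], [2, 3, 5, 7, 8], [6]]


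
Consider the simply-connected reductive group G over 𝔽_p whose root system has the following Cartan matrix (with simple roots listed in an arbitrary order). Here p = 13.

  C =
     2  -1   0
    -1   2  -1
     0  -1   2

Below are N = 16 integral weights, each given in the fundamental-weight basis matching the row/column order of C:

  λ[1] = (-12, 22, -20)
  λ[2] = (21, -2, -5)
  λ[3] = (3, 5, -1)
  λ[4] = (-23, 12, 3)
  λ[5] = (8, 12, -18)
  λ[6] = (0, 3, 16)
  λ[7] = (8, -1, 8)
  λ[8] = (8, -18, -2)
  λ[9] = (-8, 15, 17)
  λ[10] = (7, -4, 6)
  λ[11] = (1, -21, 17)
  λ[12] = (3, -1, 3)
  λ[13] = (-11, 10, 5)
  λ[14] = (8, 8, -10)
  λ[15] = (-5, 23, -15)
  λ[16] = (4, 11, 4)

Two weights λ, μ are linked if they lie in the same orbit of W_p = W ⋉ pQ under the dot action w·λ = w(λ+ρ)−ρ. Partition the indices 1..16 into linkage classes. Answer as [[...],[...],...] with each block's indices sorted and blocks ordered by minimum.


C ↔ A_3 under row/col permutation; |W(A_3)| = 24.

Ā_13 reps of the 16 weights (A_3, coords as presented):

  [1] (6, 1, 2)
  [2] (4, 4, 4)
  [3] (4, 6, 0)
  [4] (4, 0, 4)
  [5] (4, 0, 4)
  [6] (4, 4, 4)
  [7] (4, 0, 4)
  [8] (4, 4, 4)
  [9] (5, 3, 4)
  [10] (5, 3, 4)
  [11] (6, 5, 0)
  [12] (4, 0, 4)
  [13] (6, 1, 2)
  [14] (4, 0, 4)
  [15] (6, 1, 2)
  [16] (4, 4, 4)

The 16 indices split into 6 linkage classes (same alcove rep ⇔ same W_13-dot-orbit):

[[1, 13, 15], [2, 6, 8, 16], [3], [4, 5, 7, 12, 14], [9, 10], [11]]


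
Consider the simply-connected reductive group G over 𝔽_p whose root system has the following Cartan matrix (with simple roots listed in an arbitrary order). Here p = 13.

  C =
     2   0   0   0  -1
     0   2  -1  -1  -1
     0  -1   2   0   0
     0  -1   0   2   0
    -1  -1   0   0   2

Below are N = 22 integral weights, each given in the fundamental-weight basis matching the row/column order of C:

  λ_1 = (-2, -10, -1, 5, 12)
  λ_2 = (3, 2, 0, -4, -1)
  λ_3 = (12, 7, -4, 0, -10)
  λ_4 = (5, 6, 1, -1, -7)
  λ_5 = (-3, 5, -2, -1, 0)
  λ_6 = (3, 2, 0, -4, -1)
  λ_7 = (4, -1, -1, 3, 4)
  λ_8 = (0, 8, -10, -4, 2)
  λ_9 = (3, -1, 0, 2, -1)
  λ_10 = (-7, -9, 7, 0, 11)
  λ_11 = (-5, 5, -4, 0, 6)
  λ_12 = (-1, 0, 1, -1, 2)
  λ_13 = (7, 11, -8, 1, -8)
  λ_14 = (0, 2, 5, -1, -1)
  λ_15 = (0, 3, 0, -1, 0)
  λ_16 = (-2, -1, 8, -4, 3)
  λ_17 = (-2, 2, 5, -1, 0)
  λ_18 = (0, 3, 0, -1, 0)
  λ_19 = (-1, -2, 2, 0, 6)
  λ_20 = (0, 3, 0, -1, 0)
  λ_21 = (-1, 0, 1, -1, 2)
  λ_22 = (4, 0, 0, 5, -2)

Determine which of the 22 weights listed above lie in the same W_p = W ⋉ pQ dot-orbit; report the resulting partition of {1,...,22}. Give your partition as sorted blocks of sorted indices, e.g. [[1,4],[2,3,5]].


C ↔ D_5 under row/col permutation; |W(D_5)| = 1920.

Folding the 22 weights λ_j+ρ into Ā_13 (reps in the given 5-coord order):

  λ_1+ρ ↦ (1, 3, 6, 0, 0);  λ_2+ρ ↦ (4, 0, 1, 3, 0);  λ_3+ρ ↦ (4, 0, 1, 3, 0);  λ_4+ρ ↦ (0, 1, 2, 0, 3);  λ_5+ρ ↦ (1, 4, 1, 0, 1);  λ_6+ρ ↦ (4, 0, 1, 3, 0);  λ_7+ρ ↦ (4, 0, 1, 3, 0);  λ_8+ρ ↦ (1, 3, 6, 0, 0);  λ_9+ρ ↦ (4, 0, 1, 3, 0);  λ_10+ρ ↦ (4, 0, 1, 6, 1);  λ_11+ρ ↦ (0, 1, 2, 0, 3);  λ_12+ρ ↦ (0, 1, 2, 0, 3);  λ_13+ρ ↦ (1, 0, 5, 0, 1);  λ_14+ρ ↦ (1, 3, 6, 0, 0);  λ_15+ρ ↦ (1, 4, 1, 0, 1);  λ_16+ρ ↦ (1, 3, 6, 0, 0);  λ_17+ρ ↦ (1, 3, 6, 0, 0);  λ_18+ρ ↦ (1, 4, 1, 0, 1);  λ_19+ρ ↦ (0, 1, 2, 0, 3);  λ_20+ρ ↦ (1, 4, 1, 0, 1);  λ_21+ρ ↦ (0, 1, 2, 0, 3);  λ_22+ρ ↦ (4, 0, 1, 6, 1)

These 22 weights hit 6 W_13-dot-orbits; sizes (5, 5, 5, 4, 2, 1):

[[1, 8, 14, 16, 17], [2, 3, 6, 7, 9], [4, 11, 12, 19, 21], [5, 15, 18, 20], [10, 22], [13]]


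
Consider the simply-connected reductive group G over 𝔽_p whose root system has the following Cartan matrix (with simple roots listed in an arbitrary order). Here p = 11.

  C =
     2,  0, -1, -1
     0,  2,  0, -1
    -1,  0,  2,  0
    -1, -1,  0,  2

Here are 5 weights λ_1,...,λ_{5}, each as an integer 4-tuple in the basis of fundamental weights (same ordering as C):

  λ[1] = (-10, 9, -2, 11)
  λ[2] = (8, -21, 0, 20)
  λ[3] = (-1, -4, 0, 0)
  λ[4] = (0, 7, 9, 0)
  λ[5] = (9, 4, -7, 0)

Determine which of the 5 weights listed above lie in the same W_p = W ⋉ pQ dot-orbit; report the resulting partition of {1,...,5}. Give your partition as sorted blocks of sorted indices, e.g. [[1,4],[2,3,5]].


A_4 Cartan matrix, 4 simple roots permuted; ρ=(1,1,1,1).

W_11-reps of the 5 weights in Ā_11 (same 4-coord order as C):

  λ_1 → (1, 1, 1, 0) · λ_2 → (1, 1, 1, 0) · λ_3 → (1, 1, 1, 0) · λ_4 → (1, 1, 1, 0) · λ_5 → (4, 0, 1, 1)

Partition of {1..5} into 2 W_11-dot-orbits:

[[1, 2, 3, 4], [5]]


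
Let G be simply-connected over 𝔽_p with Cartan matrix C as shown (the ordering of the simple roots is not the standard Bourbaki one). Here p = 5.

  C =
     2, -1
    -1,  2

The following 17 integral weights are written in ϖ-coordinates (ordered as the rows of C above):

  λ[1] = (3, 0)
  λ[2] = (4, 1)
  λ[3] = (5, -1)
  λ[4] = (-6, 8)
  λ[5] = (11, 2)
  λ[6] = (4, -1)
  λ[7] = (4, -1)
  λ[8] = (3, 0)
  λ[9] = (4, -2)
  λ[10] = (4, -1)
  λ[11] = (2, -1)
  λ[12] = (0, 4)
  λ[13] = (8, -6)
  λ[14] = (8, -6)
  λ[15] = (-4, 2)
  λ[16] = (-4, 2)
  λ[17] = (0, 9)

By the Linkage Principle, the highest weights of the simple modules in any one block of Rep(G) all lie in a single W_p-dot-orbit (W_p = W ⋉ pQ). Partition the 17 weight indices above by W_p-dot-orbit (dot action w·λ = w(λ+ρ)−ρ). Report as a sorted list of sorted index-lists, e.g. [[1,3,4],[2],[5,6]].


C ↔ A_2 under row/col permutation; |W(A_2)| = 6.

Alcove-folded reps (p=5, 17 weights, presented ϖ-order):

  λ_1+ρ ↦ (4, 1)
  λ_2+ρ ↦ (3, 0)
  λ_3+ρ ↦ (4, 1)
  λ_4+ρ ↦ (1, 0)
  λ_5+ρ ↦ (3, 0)
  λ_6+ρ ↦ (5, 0)
  λ_7+ρ ↦ (5, 0)
  λ_8+ρ ↦ (4, 1)
  λ_9+ρ ↦ (4, 1)
  λ_10+ρ ↦ (5, 0)
  λ_11+ρ ↦ (3, 0)
  λ_12+ρ ↦ (0, 4)
  λ_13+ρ ↦ (0, 1)
  λ_14+ρ ↦ (0, 1)
  λ_15+ρ ↦ (3, 0)
  λ_16+ρ ↦ (3, 0)
  λ_17+ρ ↦ (4, 1)

The 17 indices split into 6 linkage classes (same alcove rep ⇔ same W_5-dot-orbit):

[[1, 3, 8, 9, 17], [2, 5, 11, 15, 16], [4], [6, 7, 10], [12], [13, 14]]


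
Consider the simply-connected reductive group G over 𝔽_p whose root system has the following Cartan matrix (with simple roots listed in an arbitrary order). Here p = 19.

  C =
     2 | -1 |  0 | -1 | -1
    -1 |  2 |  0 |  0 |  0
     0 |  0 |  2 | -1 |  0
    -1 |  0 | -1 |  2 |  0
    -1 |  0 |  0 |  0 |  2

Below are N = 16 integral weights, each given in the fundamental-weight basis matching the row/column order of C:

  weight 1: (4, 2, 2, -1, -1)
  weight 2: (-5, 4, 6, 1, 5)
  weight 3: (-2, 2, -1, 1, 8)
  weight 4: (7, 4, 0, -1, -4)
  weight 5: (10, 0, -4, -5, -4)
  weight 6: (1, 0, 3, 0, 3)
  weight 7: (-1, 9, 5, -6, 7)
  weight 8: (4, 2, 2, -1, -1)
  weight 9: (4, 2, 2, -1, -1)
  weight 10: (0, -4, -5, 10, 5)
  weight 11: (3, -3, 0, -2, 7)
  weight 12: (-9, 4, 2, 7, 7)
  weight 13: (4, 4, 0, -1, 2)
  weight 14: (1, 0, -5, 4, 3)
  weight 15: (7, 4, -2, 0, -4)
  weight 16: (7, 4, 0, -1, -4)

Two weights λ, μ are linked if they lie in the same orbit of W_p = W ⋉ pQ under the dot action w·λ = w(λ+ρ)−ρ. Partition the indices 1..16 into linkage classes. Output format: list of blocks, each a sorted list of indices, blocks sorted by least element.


D_5 Cartan matrix, 5 simple roots permuted; ρ=(1,1,1,1,1).

Each λ_j+ρ reduced to Ā_19; 5-tuples below use C's row order:

  λ_1 → (5, 3, 3, 0, 0) · λ_2 → (2, 1, 5, 2, 2) · λ_3 → (1, 2, 0, 1, 8) · λ_4 → (5, 5, 1, 0, 3) · λ_5 → (1, 1, 4, 3, 3) · λ_6 → (2, 1, 4, 1, 4) · λ_7 → (5, 5, 1, 0, 3) · λ_8 → (5, 3, 3, 0, 0) · λ_9 → (5, 3, 3, 0, 0) · λ_10 → (2, 1, 4, 1, 4) · λ_11 → (1, 2, 0, 1, 8) · λ_12 → (5, 3, 3, 0, 0) · λ_13 → (5, 5, 1, 0, 3) · λ_14 → (2, 1, 4, 1, 4) · λ_15 → (5, 5, 1, 0, 3) · λ_16 → (5, 5, 1, 0, 3)

These 16 weights hit 6 W_19-dot-orbits; sizes (4, 1, 2, 5, 1, 3):

[[1, 8, 9, 12], [2], [3, 11], [4, 7, 13, 15, 16], [5], [6, 10, 14]]


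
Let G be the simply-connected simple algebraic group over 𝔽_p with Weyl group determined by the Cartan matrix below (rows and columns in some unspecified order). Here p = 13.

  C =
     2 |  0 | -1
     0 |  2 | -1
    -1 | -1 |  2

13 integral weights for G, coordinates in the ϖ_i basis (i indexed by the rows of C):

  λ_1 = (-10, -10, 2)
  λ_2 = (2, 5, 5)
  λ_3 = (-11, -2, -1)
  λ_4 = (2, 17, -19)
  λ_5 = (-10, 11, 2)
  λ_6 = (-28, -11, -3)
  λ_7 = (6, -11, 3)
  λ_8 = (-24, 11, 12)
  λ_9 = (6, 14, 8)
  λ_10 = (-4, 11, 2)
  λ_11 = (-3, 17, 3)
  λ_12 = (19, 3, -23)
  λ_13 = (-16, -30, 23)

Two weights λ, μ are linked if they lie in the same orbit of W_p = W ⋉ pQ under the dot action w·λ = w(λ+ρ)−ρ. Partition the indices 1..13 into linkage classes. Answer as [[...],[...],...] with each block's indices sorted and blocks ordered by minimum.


A_3 Cartan matrix, 3 simple roots permuted; ρ=(1,1,1).

Alcove-folded reps (p=13, 13 weights, presented ϖ-order):

  1: (4, 4, 3) · 2: (1, 4, 6) · 3: (1, 10, 0) · 4: (8, 3, 2) · 5: (1, 4, 6) · 6: (1, 10, 0) · 7: (1, 4, 6) · 8: (1, 10, 0) · 9: (6, 2, 3) · 10: (1, 10, 0) · 11: (2, 4, 5) · 12: (2, 4, 5) · 13: (6, 2, 3)

The 13 indices split into 6 linkage classes (same alcove rep ⇔ same W_13-dot-orbit):

[[1], [2, 5, 7], [3, 6, 8, 10], [4], [9, 13], [11, 12]]


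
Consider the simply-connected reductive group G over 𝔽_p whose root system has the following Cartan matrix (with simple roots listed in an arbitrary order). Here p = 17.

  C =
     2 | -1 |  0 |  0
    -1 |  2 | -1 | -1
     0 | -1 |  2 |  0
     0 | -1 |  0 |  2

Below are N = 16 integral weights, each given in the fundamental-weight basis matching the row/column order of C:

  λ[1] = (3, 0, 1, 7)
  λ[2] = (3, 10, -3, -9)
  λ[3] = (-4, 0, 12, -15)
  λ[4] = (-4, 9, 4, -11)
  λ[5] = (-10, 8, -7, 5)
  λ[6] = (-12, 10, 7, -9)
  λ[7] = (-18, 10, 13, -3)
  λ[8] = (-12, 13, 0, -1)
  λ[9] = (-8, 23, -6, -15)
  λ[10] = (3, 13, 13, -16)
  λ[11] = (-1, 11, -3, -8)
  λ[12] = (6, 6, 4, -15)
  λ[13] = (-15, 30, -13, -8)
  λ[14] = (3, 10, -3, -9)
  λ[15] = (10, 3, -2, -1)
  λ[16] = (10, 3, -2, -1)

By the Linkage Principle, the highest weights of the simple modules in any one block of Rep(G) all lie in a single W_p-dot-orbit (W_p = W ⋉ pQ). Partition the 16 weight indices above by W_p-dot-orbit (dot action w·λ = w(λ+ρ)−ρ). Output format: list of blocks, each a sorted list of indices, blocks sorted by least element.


Cartan matrix: type D_4 (|W|=192); un-permuting the 4 rows.

Each λ_j+ρ reduced to Ā_17; 4-tuples below use C's row order:

  λ_1+ρ ↦ (4, 1, 2, 8)
  λ_2+ρ ↦ (4, 1, 2, 8)
  λ_3+ρ ↦ (11, 2, 1, 0)
  λ_4+ρ ↦ (0, 3, 2, 7)
  λ_5+ρ ↦ (3, 6, 0, 0)
  λ_6+ρ ↦ (3, 6, 0, 0)
  λ_7+ρ ↦ (3, 6, 0, 0)
  λ_8+ρ ↦ (11, 2, 1, 0)
  λ_9+ρ ↦ (0, 3, 2, 7)
  λ_10+ρ ↦ (11, 2, 1, 0)
  λ_11+ρ ↦ (0, 3, 2, 7)
  λ_12+ρ ↦ (0, 3, 2, 7)
  λ_13+ρ ↦ (0, 3, 2, 7)
  λ_14+ρ ↦ (4, 1, 2, 8)
  λ_15+ρ ↦ (11, 2, 1, 0)
  λ_16+ρ ↦ (11, 2, 1, 0)

Partition of {1..16} into 4 W_17-dot-orbits:

[[1, 2, 14], [3, 8, 10, 15, 16], [4, 9, 11, 12, 13], [5, 6, 7]]


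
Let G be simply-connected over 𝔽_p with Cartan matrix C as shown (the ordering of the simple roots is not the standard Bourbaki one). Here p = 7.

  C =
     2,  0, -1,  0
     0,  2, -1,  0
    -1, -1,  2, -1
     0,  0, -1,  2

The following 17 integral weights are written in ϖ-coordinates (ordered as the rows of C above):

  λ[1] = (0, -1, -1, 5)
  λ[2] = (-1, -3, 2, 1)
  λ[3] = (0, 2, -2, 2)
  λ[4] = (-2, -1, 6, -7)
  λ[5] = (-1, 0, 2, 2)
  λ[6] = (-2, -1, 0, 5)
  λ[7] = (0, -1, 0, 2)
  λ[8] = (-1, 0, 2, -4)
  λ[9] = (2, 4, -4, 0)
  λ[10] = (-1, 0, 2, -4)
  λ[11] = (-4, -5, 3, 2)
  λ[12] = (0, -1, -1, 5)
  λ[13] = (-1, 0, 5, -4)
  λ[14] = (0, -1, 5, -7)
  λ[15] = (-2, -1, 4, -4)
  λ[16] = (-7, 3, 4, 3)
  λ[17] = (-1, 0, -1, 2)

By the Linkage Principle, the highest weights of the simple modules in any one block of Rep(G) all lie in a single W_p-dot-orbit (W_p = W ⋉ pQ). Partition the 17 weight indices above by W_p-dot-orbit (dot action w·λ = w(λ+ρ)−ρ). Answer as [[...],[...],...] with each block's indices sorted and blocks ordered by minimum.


C ↔ D_4 under row/col permutation; |W(D_4)| = 192.

W_7-reps of the 17 weights in Ā_7 (same 4-coord order as C):

  1: (1, 0, 0, 6) · 2: (0, 2, 1, 2) · 3: (0, 2, 1, 2) · 4: (1, 0, 0, 6) · 5: (0, 1, 0, 3) · 6: (1, 0, 0, 6) · 7: (1, 0, 1, 3) · 8: (0, 1, 0, 3) · 9: (0, 2, 1, 2) · 10: (0, 1, 0, 3) · 11: (0, 1, 3, 0) · 12: (1, 0, 0, 6) · 13: (0, 1, 0, 3) · 14: (1, 0, 0, 6) · 15: (1, 0, 1, 3) · 16: (0, 2, 1, 2) · 17: (0, 1, 0, 3)

Grouping the 17 weights by Ā_7-representative: 5 linkage classes.

[[1, 4, 6, 12, 14], [2, 3, 9, 16], [5, 8, 10, 13, 17], [7, 15], [11]]


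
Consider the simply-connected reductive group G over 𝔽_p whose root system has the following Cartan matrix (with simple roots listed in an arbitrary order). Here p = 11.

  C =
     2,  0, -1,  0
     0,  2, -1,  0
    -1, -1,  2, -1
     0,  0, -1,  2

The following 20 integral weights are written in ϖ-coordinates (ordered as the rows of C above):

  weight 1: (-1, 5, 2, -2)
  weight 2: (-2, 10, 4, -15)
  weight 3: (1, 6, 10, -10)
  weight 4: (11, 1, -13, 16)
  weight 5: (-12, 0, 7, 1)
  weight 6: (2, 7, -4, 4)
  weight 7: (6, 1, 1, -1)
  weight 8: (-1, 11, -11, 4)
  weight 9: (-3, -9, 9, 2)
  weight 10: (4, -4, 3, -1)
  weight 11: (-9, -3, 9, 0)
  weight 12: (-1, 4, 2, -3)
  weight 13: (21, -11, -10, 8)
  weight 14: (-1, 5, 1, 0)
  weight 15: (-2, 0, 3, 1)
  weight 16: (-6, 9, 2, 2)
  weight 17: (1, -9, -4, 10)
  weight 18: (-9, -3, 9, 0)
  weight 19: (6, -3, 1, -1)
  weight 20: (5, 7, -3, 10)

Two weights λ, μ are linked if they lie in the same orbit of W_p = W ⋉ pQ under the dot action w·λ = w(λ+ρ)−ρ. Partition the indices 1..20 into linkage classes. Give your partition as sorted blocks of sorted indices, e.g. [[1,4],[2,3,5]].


Type D_4, rank 4, |W|=192; reorder rows/cols to standard.

Ā_11 reps of the 20 weights (D_4, coords as presented):

  1: (0, 6, 2, 1) · 2: (5, 3, 1, 0) · 3: (7, 2, 0, 0) · 4: (5, 3, 1, 0) · 5: (8, 2, 0, 1) · 6: (0, 5, 1, 2) · 7: (7, 2, 0, 0) · 8: (5, 3, 1, 0) · 9: (0, 6, 2, 1) · 10: (5, 3, 1, 0) · 11: (8, 2, 0, 1) · 12: (0, 5, 1, 2) · 13: (8, 2, 0, 1) · 14: (0, 6, 2, 1) · 15: (1, 1, 3, 2) · 16: (0, 5, 1, 2) · 17: (8, 2, 0, 1) · 18: (8, 2, 0, 1) · 19: (7, 2, 0, 0) · 20: (5, 3, 1, 0)

Linkage partition of the 20 weights (6 classes, p=11):

[[1, 9, 14], [2, 4, 8, 10, 20], [3, 7, 19], [5, 11, 13, 17, 18], [6, 12, 16], [15]]


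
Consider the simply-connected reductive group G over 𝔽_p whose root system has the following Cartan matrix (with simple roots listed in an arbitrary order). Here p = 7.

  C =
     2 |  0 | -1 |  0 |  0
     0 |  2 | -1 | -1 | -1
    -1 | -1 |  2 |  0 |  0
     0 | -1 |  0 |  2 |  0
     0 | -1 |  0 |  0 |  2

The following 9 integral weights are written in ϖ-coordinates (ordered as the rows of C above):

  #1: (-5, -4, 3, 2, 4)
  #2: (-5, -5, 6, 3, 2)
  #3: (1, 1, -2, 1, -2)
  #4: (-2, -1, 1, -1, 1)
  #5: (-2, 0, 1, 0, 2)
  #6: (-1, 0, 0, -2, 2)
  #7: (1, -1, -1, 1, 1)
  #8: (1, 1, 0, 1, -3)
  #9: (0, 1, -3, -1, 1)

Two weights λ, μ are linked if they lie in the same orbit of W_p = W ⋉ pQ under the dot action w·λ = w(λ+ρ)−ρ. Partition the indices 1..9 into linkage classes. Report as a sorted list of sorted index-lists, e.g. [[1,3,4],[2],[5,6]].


Type D_5, rank 5, |W|=1920; reorder rows/cols to standard.

W_7-reps of the 9 weights in Ā_7 (same 5-coord order as C):

    [1] (1, 0, 1, 0, 2)
    [2] (1, 0, 2, 0, 1)
    [3] (1, 0, 1, 2, 1)
    [4] (1, 0, 1, 0, 2)
    [5] (0, 0, 1, 1, 3)
    [6] (0, 0, 1, 1, 3)
    [7] (2, 0, 0, 2, 2)
    [8] (2, 0, 0, 2, 2)
    [9] (1, 0, 1, 0, 2)

Partition of {1..9} into 5 W_7-dot-orbits:

[[1, 4, 9], [2], [3], [5, 6], [7, 8]]


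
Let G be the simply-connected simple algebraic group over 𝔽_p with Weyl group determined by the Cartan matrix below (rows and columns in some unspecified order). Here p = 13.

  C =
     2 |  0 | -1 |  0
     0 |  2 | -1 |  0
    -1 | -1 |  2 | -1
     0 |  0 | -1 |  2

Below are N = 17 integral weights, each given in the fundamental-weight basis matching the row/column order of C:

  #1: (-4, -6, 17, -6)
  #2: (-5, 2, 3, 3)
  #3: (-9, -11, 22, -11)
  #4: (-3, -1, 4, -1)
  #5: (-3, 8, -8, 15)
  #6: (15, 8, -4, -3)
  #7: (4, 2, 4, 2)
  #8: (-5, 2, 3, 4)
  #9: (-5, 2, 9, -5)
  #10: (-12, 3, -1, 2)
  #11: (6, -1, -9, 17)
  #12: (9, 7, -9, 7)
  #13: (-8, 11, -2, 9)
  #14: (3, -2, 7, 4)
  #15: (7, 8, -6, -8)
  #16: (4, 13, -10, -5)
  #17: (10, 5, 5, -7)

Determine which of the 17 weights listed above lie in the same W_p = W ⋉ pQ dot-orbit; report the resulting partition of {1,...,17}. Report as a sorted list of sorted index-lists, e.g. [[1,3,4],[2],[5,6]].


D_4 Cartan matrix, 4 simple roots permuted; ρ=(1,1,1,1).

Each λ_j+ρ reduced to Ā_13; 4-tuples below use C's row order:

  1: (2, 0, 3, 0)
  2: (4, 3, 0, 4)
  3: (2, 0, 3, 0)
  4: (2, 0, 3, 0)
  5: (4, 3, 0, 4)
  6: (4, 3, 0, 4)
  7: (2, 0, 3, 0)
  8: (4, 3, 0, 5)
  9: (4, 3, 0, 4)
  10: (4, 3, 0, 4)
  11: (4, 3, 0, 5)
  12: (2, 0, 3, 0)
  13: (0, 3, 1, 1)
  14: (0, 3, 1, 1)
  15: (4, 3, 0, 5)
  16: (4, 3, 0, 5)
  17: (1, 4, 2, 4)

Grouping the 17 weights by Ā_13-representative: 5 linkage classes.

[[1, 3, 4, 7, 12], [2, 5, 6, 9, 10], [8, 11, 15, 16], [13, 14], [17]]


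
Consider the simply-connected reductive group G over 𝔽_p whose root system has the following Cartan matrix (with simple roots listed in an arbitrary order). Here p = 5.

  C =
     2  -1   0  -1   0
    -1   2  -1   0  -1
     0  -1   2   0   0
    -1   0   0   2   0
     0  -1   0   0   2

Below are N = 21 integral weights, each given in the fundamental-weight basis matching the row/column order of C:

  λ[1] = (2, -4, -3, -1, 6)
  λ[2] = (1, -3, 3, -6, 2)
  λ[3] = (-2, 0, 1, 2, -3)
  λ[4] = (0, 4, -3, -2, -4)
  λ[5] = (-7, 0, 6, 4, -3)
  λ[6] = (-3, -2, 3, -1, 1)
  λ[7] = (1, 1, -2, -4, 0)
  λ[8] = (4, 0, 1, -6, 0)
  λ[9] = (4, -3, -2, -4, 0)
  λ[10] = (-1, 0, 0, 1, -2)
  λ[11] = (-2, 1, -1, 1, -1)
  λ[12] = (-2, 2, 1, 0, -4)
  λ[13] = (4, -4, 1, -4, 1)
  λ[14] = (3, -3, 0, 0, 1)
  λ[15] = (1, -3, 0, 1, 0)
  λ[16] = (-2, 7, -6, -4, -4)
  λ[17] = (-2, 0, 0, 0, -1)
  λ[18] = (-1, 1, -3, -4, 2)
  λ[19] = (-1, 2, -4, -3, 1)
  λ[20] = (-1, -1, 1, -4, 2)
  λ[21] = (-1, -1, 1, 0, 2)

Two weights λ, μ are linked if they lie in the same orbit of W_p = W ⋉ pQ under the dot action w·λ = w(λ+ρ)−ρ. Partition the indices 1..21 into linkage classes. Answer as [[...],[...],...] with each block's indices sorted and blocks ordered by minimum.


Dynkin diagram of C (from the 8 off-diagonal −1 entries): D_5.

Ā_5 reps of the 21 weights (D_5, coords as presented):

  λ_1 → (0, 2, 1, 0, 0);  λ_2 → (0, 0, 1, 0, 2);  λ_3 → (1, 1, 0, 1, 0);  λ_4 → (0, 1, 1, 0, 2);  λ_5 → (0, 1, 1, 0, 2);  λ_6 → (1, 1, 0, 1, 0);  λ_7 → (0, 0, 1, 2, 1);  λ_8 → (0, 1, 1, 0, 2);  λ_9 → (1, 1, 0, 1, 0);  λ_10 → (0, 0, 1, 2, 1);  λ_11 → (1, 1, 0, 1, 0);  λ_12 → (0, 1, 1, 0, 2);  λ_13 → (0, 0, 1, 2, 1);  λ_14 → (1, 0, 1, 0, 0);  λ_15 → (0, 0, 1, 2, 1);  λ_16 → (0, 0, 1, 2, 1);  λ_17 → (1, 0, 1, 0, 0);  λ_18 → (0, 2, 1, 0, 0);  λ_19 → (0, 2, 1, 0, 0);  λ_20 → (0, 2, 1, 0, 0);  λ_21 → (0, 1, 1, 0, 2)

Partition of {1..21} into 6 W_5-dot-orbits:

[[1, 18, 19, 20], [2], [3, 6, 9, 11], [4, 5, 8, 12, 21], [7, 10, 13, 15, 16], [14, 17]]


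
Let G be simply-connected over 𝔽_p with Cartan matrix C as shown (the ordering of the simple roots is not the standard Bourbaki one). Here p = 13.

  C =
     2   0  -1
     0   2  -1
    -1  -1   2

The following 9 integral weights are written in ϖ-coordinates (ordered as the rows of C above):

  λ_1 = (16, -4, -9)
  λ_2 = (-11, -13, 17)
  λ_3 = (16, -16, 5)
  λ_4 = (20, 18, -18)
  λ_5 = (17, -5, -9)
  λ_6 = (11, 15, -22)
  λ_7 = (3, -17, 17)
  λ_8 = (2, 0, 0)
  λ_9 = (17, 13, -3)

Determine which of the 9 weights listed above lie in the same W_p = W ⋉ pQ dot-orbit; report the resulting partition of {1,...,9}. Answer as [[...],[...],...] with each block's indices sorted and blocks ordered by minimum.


Dynkin diagram of C (from the 4 off-diagonal −1 entries): A_3.

Alcove-folded reps (p=13, 9 weights, presented ϖ-order):

  [1] (2, 4, 3)
  [2] (1, 3, 4)
  [3] (2, 4, 3)
  [4] (2, 4, 3)
  [5] (1, 3, 4)
  [6] (1, 3, 4)
  [7] (2, 4, 3)
  [8] (3, 1, 1)
  [9] (3, 1, 1)

The 9 indices split into 3 linkage classes (same alcove rep ⇔ same W_13-dot-orbit):

[[1, 3, 4, 7], [2, 5, 6], [8, 9]]


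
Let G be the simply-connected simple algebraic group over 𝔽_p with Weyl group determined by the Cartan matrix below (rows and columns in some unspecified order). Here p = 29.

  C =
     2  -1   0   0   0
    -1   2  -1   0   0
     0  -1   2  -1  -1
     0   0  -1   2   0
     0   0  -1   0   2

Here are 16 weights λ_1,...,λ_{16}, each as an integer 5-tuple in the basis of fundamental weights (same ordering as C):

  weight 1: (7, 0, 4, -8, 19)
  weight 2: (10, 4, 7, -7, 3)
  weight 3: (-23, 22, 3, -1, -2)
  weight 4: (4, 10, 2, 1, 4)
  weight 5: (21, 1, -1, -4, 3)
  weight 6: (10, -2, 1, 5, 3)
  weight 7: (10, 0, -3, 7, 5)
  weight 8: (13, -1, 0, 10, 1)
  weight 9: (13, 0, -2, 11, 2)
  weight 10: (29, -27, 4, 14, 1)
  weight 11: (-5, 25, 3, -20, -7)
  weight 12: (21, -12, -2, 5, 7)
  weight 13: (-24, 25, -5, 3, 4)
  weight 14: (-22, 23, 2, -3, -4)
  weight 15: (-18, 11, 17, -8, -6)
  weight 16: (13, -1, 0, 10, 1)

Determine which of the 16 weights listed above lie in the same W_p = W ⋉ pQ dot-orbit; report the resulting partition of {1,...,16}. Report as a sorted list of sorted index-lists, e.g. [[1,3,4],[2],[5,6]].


Cartan matrix: type D_5 (|W|=1920); un-permuting the 5 rows.

λ_j+ρ reflected into Ā_29 (⟨·,θ^∨⟩≤29); 5-tuples as given:

  λ_1+ρ ↦ (3, 1, 3, 2, 15) · λ_2+ρ ↦ (10, 1, 1, 6, 4) · λ_3+ρ ↦ (21, 1, 2, 0, 1) · λ_4+ρ ↦ (5, 0, 3, 2, 5) · λ_5+ρ ↦ (21, 1, 2, 0, 1) · λ_6+ρ ↦ (10, 1, 1, 6, 4) · λ_7+ρ ↦ (10, 1, 1, 6, 4) · λ_8+ρ ↦ (14, 0, 1, 11, 2) · λ_9+ρ ↦ (14, 0, 1, 11, 2) · λ_10+ρ ↦ (3, 1, 3, 2, 15) · λ_11+ρ ↦ (3, 1, 3, 2, 15) · λ_12+ρ ↦ (10, 1, 1, 6, 4) · λ_13+ρ ↦ (21, 1, 2, 0, 1) · λ_14+ρ ↦ (21, 1, 2, 0, 1) · λ_15+ρ ↦ (10, 1, 1, 6, 4) · λ_16+ρ ↦ (14, 0, 1, 11, 2)

These 16 weights hit 5 W_29-dot-orbits; sizes (3, 5, 4, 1, 3):

[[1, 10, 11], [2, 6, 7, 12, 15], [3, 5, 13, 14], [4], [8, 9, 16]]


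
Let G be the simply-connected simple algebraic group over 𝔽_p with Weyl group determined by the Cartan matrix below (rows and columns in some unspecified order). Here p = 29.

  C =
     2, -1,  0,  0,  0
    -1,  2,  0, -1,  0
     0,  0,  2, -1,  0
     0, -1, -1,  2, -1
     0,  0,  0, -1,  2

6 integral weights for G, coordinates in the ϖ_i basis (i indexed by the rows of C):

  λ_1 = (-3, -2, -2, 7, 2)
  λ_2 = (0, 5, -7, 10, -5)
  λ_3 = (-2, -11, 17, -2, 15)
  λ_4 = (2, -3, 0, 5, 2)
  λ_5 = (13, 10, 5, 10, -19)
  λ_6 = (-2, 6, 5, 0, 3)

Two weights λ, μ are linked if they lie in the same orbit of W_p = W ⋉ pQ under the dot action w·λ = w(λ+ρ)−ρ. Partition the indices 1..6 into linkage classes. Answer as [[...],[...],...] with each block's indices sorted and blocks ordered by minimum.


Type D_5, rank 5, |W|=1920; reorder rows/cols to standard.

Alcove-folded reps (p=29, 6 weights, presented ϖ-order):

  1: (1, 2, 1, 4, 3) · 2: (1, 6, 6, 1, 4) · 3: (1, 6, 6, 1, 4) · 4: (1, 2, 1, 4, 3) · 5: (1, 6, 6, 1, 4) · 6: (1, 6, 6, 1, 4)

2 distinct reps among the 6 weights ⇒ 2 W_29-linkage classes:

[[1, 4], [2, 3, 5, 6]]


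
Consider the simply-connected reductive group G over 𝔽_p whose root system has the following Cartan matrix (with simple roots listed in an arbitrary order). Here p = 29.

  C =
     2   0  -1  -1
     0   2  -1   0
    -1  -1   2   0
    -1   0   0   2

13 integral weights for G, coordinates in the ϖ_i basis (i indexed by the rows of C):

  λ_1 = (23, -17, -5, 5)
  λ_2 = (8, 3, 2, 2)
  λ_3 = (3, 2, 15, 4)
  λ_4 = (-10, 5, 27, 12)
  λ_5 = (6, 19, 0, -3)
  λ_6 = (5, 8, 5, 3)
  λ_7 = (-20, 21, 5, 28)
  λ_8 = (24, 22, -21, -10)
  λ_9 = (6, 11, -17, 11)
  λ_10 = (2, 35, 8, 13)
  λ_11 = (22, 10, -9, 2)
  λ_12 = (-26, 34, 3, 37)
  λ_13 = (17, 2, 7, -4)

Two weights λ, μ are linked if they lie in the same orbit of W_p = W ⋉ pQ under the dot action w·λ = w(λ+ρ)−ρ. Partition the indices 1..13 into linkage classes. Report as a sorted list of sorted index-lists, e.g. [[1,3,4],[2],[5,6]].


A_4 Cartan matrix, 4 simple roots permuted; ρ=(1,1,1,1).

Ā_29 reps of the 13 weights (A_4, coords as presented):

  1: (4, 3, 16, 5) · 2: (9, 4, 3, 3) · 3: (4, 3, 16, 5) · 4: (4, 3, 16, 5) · 5: (5, 20, 1, 2) · 6: (6, 9, 6, 4) · 7: (6, 0, 13, 1) · 8: (4, 3, 16, 5) · 9: (9, 4, 3, 3) · 10: (9, 4, 3, 3) · 11: (15, 3, 8, 3) · 12: (6, 9, 6, 4) · 13: (15, 3, 8, 3)

Linkage partition of the 13 weights (6 classes, p=29):

[[1, 3, 4, 8], [2, 9, 10], [5], [6, 12], [7], [11, 13]]


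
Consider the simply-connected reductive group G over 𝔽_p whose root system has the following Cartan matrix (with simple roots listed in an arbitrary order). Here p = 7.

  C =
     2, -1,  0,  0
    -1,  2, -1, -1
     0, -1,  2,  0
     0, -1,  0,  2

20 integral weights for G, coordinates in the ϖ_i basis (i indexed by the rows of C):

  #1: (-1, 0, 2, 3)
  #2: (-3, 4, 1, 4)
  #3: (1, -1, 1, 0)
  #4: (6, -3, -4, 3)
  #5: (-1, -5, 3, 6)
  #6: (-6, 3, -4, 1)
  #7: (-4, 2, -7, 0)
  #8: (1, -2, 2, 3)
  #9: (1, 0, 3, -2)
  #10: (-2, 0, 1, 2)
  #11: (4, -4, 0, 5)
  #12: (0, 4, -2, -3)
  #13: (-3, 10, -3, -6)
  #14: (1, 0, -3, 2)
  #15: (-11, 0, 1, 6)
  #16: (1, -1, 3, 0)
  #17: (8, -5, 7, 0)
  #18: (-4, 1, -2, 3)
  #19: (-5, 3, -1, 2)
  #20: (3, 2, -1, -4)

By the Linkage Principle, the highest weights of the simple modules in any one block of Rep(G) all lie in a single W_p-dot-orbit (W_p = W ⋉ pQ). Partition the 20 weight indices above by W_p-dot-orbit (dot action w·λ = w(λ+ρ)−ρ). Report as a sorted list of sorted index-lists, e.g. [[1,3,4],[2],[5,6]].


Type D_4, rank 4, |W|=192; reorder rows/cols to standard.

Ā_7 reps of the 20 weights (D_4, coords as presented):

    λ_1+ρ ↦ (1, 0, 2, 3)
    λ_2+ρ ↦ (2, 0, 2, 1)
    λ_3+ρ ↦ (2, 0, 2, 1)
    λ_4+ρ ↦ (2, 0, 2, 1)
    λ_5+ρ ↦ (4, 0, 0, 3)
    λ_6+ρ ↦ (1, 1, 1, 2)
    λ_7+ρ ↦ (1, 0, 2, 3)
    λ_8+ρ ↦ (1, 0, 2, 3)
    λ_9+ρ ↦ (2, 0, 4, 1)
    λ_10+ρ ↦ (1, 0, 2, 3)
    λ_11+ρ ↦ (1, 1, 1, 2)
    λ_12+ρ ↦ (1, 1, 1, 2)
    λ_13+ρ ↦ (2, 0, 2, 1)
    λ_14+ρ ↦ (1, 1, 1, 2)
    λ_15+ρ ↦ (2, 0, 4, 1)
    λ_16+ρ ↦ (2, 0, 4, 1)
    λ_17+ρ ↦ (1, 0, 2, 3)
    λ_18+ρ ↦ (1, 1, 1, 2)
    λ_19+ρ ↦ (4, 0, 0, 3)
    λ_20+ρ ↦ (4, 0, 0, 3)

The 20 indices split into 5 linkage classes (same alcove rep ⇔ same W_7-dot-orbit):

[[1, 7, 8, 10, 17], [2, 3, 4, 13], [5, 19, 20], [6, 11, 12, 14, 18], [9, 15, 16]]


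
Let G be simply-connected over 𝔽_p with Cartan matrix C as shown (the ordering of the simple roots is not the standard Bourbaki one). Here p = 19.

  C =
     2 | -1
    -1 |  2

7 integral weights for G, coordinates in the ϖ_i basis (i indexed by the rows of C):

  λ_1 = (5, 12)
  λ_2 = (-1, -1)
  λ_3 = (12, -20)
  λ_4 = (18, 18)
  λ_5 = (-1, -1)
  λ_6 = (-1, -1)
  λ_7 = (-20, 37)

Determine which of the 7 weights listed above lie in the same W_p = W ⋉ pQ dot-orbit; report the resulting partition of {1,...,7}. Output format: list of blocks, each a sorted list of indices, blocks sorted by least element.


A_2 Cartan matrix, 2 simple roots permuted; ρ=(1,1).

Alcove-folded reps (p=19, 7 weights, presented ϖ-order):

  λ_1+ρ ↦ (6, 13);  λ_2+ρ ↦ (0, 0);  λ_3+ρ ↦ (6, 13);  λ_4+ρ ↦ (0, 0);  λ_5+ρ ↦ (0, 0);  λ_6+ρ ↦ (0, 0);  λ_7+ρ ↦ (0, 0)

These 7 weights hit 2 W_19-dot-orbits; sizes (2, 5):

[[1, 3], [2, 4, 5, 6, 7]]


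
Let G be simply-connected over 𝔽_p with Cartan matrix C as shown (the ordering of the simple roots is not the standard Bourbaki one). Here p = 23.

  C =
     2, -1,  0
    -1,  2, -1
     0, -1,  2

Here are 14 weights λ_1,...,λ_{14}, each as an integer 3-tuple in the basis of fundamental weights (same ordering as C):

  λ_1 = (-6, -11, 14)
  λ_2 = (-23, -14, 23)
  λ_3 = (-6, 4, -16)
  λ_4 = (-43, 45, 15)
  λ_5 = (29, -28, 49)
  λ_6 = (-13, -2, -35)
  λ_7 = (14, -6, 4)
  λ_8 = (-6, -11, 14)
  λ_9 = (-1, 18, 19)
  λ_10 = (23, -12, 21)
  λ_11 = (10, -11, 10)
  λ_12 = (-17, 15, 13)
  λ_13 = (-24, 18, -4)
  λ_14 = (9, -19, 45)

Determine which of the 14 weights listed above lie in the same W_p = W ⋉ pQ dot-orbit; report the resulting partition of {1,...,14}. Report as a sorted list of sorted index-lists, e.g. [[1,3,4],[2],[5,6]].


Type A_3, rank 3, |W|=24; reorder rows/cols to standard.

λ_j+ρ reflected into Ā_23 (⟨·,θ^∨⟩≤23); 3-tuples as given:

  λ_1+ρ ↦ (10, 5, 0);  λ_2+ρ ↦ (1, 10, 1);  λ_3+ρ ↦ (10, 5, 0);  λ_4+ρ ↦ (16, 3, 4);  λ_5+ρ ↦ (16, 3, 4);  λ_6+ρ ↦ (1, 10, 1);  λ_7+ρ ↦ (10, 5, 0);  λ_8+ρ ↦ (10, 5, 0);  λ_9+ρ ↦ (16, 3, 4);  λ_10+ρ ↦ (1, 10, 1);  λ_11+ρ ↦ (1, 10, 1);  λ_12+ρ ↦ (9, 0, 7);  λ_13+ρ ↦ (16, 3, 4);  λ_14+ρ ↦ (10, 5, 0)

The 14 indices split into 4 linkage classes (same alcove rep ⇔ same W_23-dot-orbit):

[[1, 3, 7, 8, 14], [2, 6, 10, 11], [4, 5, 9, 13], [12]]
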